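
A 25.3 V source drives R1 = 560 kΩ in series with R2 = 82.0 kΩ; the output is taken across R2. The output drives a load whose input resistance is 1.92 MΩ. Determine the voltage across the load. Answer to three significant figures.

The load sits in parallel with R2: R2‖R_L = (82.0 × 1920) / (82.0 + 1920) = 78.64 kΩ.
V_out = 25.3 × 78.64 / (560 + 78.64) = 25.3 × 78.64/638.6 = 3.12 V.
(Unloaded it would have been 3.23 V.)

V_out ≈ 3.12 V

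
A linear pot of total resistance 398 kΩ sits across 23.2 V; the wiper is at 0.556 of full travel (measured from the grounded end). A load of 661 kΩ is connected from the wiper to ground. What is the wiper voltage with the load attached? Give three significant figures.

V ≈ 11.2 V

The wiper splits the pot into (1−α)R = 176.7 kΩ above and αR = 221.3 kΩ below.
Lower section ‖ load = 165.8 kΩ.
V_wiper = 23.2 × 165.8/(176.7 + 165.8) = 11.2 V.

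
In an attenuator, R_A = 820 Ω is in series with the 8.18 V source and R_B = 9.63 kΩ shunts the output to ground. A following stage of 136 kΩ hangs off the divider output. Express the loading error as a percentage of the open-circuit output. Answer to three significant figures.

0.553 %

The divider's output (Thévenin) resistance is R_A‖R_B = 755.7 Ω.
Fractional drop under load = R_th/(R_th + R_L) = 755.7 / (755.7 + 136000) = 0.005526.
So the output falls by 0.553 %.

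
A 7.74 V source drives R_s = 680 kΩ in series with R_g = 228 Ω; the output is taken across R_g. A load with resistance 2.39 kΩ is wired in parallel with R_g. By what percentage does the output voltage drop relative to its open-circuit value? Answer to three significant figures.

Unloaded V = 7.74 × 228/680200 = 0.0025943 V.
Loaded: R_g‖R_L = 208.1 Ω, giving V = 7.74 × 208.1/680200 = 0.0023684 V.
Drop = (0.0025943 − 0.0023684) / 0.0025943 = 8.71 %.

8.71 %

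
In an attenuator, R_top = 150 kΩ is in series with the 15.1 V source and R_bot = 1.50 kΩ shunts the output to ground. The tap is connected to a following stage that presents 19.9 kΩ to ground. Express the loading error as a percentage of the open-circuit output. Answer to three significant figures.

6.94 %

The divider's output (Thévenin) resistance is R_top‖R_bot = 1.485 kΩ.
Fractional drop under load = R_th/(R_th + R_L) = 1.485 / (1.485 + 19.9) = 0.06945.
So the output falls by 6.94 %.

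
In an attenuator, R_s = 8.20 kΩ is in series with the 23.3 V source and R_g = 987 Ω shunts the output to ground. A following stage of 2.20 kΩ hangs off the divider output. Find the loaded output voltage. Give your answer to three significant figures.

V_out ≈ 1.79 V

The load sits in parallel with R_g: R_g‖R_L = (987 × 2200) / (987 + 2200) = 681.3 Ω.
V_out = 23.3 × 681.3 / (8200 + 681.3) = 23.3 × 681.3/8881 = 1.79 V.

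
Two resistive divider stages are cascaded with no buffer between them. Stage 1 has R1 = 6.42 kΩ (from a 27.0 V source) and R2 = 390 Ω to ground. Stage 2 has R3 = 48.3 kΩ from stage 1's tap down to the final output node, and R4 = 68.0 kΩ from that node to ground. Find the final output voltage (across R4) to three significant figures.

V_out ≈ 0.901 V

Stage 2 presents R3+R4 = 116300 Ω as a load on stage 1's tap.
Stage 1's lower leg becomes R2‖(R3+R4) = 388.7 Ω, so V_mid = 27.0 × 388.7/6809 = 1.541 V.
Stage 2 is itself unloaded: V_out = V_mid × R4/(R3+R4) = 1.541 × 68000/116300 = 0.901 V.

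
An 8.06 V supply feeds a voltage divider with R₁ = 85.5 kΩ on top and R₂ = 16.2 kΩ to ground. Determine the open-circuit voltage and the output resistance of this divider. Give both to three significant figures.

V_th is the open-circuit tap voltage: 8.06 × 16.2/(85.5 + 16.2) = 1.28 V.
With the supply zeroed, R₁ and R₂ appear in parallel from the tap: R_th = R₁‖R₂ = (85.5 × 16.2)/101.7 = 13.6 kΩ.

V_th = 1.28 V, R_th = 13.6 kΩ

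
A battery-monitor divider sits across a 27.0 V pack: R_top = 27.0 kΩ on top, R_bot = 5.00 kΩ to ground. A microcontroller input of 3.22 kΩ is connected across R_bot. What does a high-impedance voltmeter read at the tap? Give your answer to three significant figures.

The load sits in parallel with R_bot: R_bot‖R_L = (5.00 × 3.22) / (5.00 + 3.22) = 1.959 kΩ.
V_out = 27.0 × 1.959 / (27.0 + 1.959) = 27.0 × 1.959/28.96 = 1.83 V.

V_out ≈ 1.83 V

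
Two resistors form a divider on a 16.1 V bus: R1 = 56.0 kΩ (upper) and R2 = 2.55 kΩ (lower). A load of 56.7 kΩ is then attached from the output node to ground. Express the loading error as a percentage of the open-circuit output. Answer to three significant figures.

4.12 %

The divider's output (Thévenin) resistance is R1‖R2 = 2.439 kΩ.
Fractional drop under load = R_th/(R_th + R_L) = 2.439 / (2.439 + 56.7) = 0.04124.
So the output falls by 4.12 %.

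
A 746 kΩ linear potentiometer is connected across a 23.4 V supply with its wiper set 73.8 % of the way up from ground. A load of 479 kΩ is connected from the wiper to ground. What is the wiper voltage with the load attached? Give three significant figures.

The wiper splits the pot into (1−α)R = 195.5 kΩ above and αR = 550.5 kΩ below.
Lower section ‖ load = 256.1 kΩ.
V_wiper = 23.4 × 256.1/(195.5 + 256.1) = 13.3 V.

V ≈ 13.3 V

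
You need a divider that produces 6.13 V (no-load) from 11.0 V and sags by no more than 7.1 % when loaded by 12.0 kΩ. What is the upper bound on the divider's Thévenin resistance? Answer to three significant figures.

Loading drop = R_th/(R_th + R_L) ≤ 0.0710, so R_th ≤ R_L · ε/(1−ε) = 12.0 kΩ × 0.0710/0.9290 = 917 Ω.

R_th ≤ 917 Ω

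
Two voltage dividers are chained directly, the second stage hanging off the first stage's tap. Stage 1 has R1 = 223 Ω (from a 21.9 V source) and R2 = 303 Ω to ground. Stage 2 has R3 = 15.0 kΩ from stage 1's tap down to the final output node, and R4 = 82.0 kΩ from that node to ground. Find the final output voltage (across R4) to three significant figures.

V_out ≈ 10.7 V

Stage 2 presents R3+R4 = 97000 Ω as a load on stage 1's tap.
Stage 1's lower leg becomes R2‖(R3+R4) = 302.1 Ω, so V_mid = 21.9 × 302.1/525.1 = 12.60 V.
Stage 2 is itself unloaded: V_out = V_mid × R4/(R3+R4) = 12.60 × 82000/97000 = 10.7 V.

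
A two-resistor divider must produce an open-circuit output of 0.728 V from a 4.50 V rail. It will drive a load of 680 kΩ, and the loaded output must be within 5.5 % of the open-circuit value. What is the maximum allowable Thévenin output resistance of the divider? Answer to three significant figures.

Loading drop = R_th/(R_th + R_L) ≤ 0.0550, so R_th ≤ R_L · ε/(1−ε) = 680 kΩ × 0.0550/0.9450 = 39.6 kΩ.
(Any R1, R2 with R2/(R1+R2) = 0.162 and R1‖R2 ≤ 39.6 kΩ will meet the spec.)

R_th ≤ 39.6 kΩ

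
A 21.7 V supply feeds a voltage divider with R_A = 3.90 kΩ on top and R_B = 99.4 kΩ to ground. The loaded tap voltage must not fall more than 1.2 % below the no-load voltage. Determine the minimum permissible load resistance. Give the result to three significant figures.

Output resistance R_th = R_A‖R_B = (3.90 × 99.4)/103.3 = 3.753 kΩ.
The fractional drop is R_th/(R_th + R_L); requiring this ≤ 0.0120 gives R_L ≥ R_th(1/0.0120 − 1) = 3.753 × 82.33 = 309 kΩ.

R_L(min) ≈ 309 kΩ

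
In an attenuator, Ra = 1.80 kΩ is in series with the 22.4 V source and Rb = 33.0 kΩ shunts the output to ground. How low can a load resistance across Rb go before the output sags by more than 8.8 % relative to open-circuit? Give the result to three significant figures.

Output resistance R_th = Ra‖Rb = (1.80 × 33.0)/34.80 = 1.707 kΩ.
The fractional drop is R_th/(R_th + R_L); requiring this ≤ 0.0880 gives R_L ≥ R_th(1/0.0880 − 1) = 1.707 × 10.36 = 17.7 kΩ.

R_L(min) ≈ 17.7 kΩ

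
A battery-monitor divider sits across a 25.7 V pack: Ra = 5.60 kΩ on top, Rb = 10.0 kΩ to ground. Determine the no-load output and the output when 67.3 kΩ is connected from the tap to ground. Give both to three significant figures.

Open-circuit: V = 25.7 × 10.0/(5.60 + 10.0) = 16.5 V.
With the load, Rb becomes Rb‖R_L = 8.706 kΩ, so V = 25.7 × 8.706/14.31 = 15.6 V.

Unloaded: 16.5 V; loaded: 15.6 V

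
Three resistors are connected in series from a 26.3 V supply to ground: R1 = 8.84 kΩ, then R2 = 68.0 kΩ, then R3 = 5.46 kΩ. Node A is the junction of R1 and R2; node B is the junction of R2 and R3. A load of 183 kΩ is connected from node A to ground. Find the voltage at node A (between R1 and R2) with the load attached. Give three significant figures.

Below node A the series string R2+R3 = 73.46 kΩ sits in parallel with the 183 kΩ load: 52.42 kΩ.
V_A = 26.3 × 52.42/(8.84 + 52.42) = 22.5 V.

V ≈ 22.5 V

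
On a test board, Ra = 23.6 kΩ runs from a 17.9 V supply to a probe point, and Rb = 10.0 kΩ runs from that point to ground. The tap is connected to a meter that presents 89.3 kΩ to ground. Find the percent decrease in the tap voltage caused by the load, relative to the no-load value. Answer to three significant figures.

7.29 %

The divider's output (Thévenin) resistance is Ra‖Rb = 7.024 kΩ.
Fractional drop under load = R_th/(R_th + R_L) = 7.024 / (7.024 + 89.3) = 0.07292.
So the output falls by 7.29 %.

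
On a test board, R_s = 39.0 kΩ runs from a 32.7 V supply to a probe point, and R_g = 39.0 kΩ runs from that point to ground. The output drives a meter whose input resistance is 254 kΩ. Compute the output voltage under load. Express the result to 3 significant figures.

V_out ≈ 15.2 V

The load sits in parallel with R_g: R_g‖R_L = (39.0 × 254) / (39.0 + 254) = 33.81 kΩ.
V_out = 32.7 × 33.81 / (39.0 + 33.81) = 32.7 × 33.81/72.81 = 15.2 V.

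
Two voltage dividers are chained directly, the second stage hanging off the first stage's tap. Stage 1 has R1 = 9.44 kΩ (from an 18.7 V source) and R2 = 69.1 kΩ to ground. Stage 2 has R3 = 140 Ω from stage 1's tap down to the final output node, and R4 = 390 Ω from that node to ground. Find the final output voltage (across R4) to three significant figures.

Stage 2 presents R3+R4 = 530.0 Ω as a load on stage 1's tap.
Stage 1's lower leg becomes R2‖(R3+R4) = 526.0 Ω, so V_mid = 18.7 × 526.0/9966 = 0.9869 V.
Stage 2 is itself unloaded: V_out = V_mid × R4/(R3+R4) = 0.9869 × 390/530.0 = 0.726 V.

V_out ≈ 0.726 V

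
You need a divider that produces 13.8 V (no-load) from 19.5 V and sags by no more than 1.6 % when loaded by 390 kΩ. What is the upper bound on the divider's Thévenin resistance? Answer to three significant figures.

Loading drop = R_th/(R_th + R_L) ≤ 0.0160, so R_th ≤ R_L · ε/(1−ε) = 390 kΩ × 0.0160/0.9840 = 6.34 kΩ.
(Any R1, R2 with R2/(R1+R2) = 0.708 and R1‖R2 ≤ 6.34 kΩ will meet the spec.)

R_th ≤ 6.34 kΩ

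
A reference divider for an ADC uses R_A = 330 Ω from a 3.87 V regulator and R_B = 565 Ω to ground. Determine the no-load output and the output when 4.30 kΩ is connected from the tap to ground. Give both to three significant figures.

Open-circuit: V = 3.87 × 565/(330 + 565) = 2.44 V.
With the load, R_B becomes R_B‖R_L = 499.4 Ω, so V = 3.87 × 499.4/829.4 = 2.33 V.

Unloaded: 2.44 V; loaded: 2.33 V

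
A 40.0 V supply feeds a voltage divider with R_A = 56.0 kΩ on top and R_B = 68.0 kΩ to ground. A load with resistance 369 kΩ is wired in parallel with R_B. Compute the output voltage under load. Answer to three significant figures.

The load sits in parallel with R_B: R_B‖R_L = (68.0 × 369) / (68.0 + 369) = 57.42 kΩ.
V_out = 40.0 × 57.42 / (56.0 + 57.42) = 40.0 × 57.42/113.4 = 20.3 V.

V_out ≈ 20.3 V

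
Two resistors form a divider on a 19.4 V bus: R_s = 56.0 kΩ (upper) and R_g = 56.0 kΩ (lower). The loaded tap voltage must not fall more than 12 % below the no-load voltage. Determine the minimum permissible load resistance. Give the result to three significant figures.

Output resistance R_th = R_s‖R_g = (56.0 × 56.0)/112.0 = 28.00 kΩ.
The fractional drop is R_th/(R_th + R_L); requiring this ≤ 0.120 gives R_L ≥ R_th(1/0.120 − 1) = 28.00 × 7.333 = 205 kΩ.

R_L(min) ≈ 205 kΩ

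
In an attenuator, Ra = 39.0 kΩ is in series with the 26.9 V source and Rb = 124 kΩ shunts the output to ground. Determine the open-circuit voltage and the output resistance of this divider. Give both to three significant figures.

V_th is the open-circuit tap voltage: 26.9 × 124/(39.0 + 124) = 20.5 V.
With the supply zeroed, Ra and Rb appear in parallel from the tap: R_th = Ra‖Rb = (39.0 × 124)/163.0 = 29.7 kΩ.

V_th = 20.5 V, R_th = 29.7 kΩ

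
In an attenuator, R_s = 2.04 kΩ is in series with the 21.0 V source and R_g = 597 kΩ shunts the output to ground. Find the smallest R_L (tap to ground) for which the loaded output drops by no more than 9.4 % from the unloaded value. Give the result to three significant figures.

R_L(min) ≈ 19.6 kΩ

Output resistance R_th = R_s‖R_g = (2.04 × 597)/599.0 = 2.033 kΩ.
The fractional drop is R_th/(R_th + R_L); requiring this ≤ 0.0940 gives R_L ≥ R_th(1/0.0940 − 1) = 2.033 × 9.638 = 19.6 kΩ.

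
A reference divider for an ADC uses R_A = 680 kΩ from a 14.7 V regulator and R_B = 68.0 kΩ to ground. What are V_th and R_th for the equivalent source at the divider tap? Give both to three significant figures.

V_th is the open-circuit tap voltage: 14.7 × 68.0/(680 + 68.0) = 1.34 V.
With the supply zeroed, R_A and R_B appear in parallel from the tap: R_th = R_A‖R_B = (680 × 68.0)/748.0 = 61.8 kΩ.

V_th = 1.34 V, R_th = 61.8 kΩ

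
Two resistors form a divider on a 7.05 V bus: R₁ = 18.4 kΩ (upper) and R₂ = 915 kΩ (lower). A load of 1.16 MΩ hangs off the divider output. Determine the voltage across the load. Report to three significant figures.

The load sits in parallel with R₂: R₂‖R_L = (915 × 1160) / (915 + 1160) = 511.5 kΩ.
V_out = 7.05 × 511.5 / (18.4 + 511.5) = 7.05 × 511.5/529.9 = 6.81 V.
(Unloaded it would have been 6.91 V.)

V_out ≈ 6.81 V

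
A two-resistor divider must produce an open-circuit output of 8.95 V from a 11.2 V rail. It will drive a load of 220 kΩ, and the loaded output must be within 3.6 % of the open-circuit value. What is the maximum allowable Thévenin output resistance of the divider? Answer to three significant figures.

Loading drop = R_th/(R_th + R_L) ≤ 0.0360, so R_th ≤ R_L · ε/(1−ε) = 220 kΩ × 0.0360/0.9640 = 8.22 kΩ.

R_th ≤ 8.22 kΩ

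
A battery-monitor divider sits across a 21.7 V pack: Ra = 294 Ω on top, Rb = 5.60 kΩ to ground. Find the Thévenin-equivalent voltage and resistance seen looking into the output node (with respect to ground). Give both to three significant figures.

V_th = 20.6 V, R_th = 279 Ω

V_th is the open-circuit tap voltage: 21.7 × 5600/(294 + 5600) = 20.6 V.
With the supply zeroed, Ra and Rb appear in parallel from the tap: R_th = Ra‖Rb = (294 × 5600)/5894 = 279 Ω.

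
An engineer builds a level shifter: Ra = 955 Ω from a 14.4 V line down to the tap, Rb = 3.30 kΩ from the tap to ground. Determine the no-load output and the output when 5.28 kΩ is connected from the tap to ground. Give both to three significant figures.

Open-circuit: V = 14.4 × 3300/(955 + 3300) = 11.2 V.
With the load, Rb becomes Rb‖R_L = 2031 Ω, so V = 14.4 × 2031/2986 = 9.79 V.

Unloaded: 11.2 V; loaded: 9.79 V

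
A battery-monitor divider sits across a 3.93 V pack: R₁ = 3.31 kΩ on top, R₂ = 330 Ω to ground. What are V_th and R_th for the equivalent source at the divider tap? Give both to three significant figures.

V_th is the open-circuit tap voltage: 3.93 × 330/(3310 + 330) = 0.356 V.
With the supply zeroed, R₁ and R₂ appear in parallel from the tap: R_th = R₁‖R₂ = (3310 × 330)/3640 = 300 Ω.

V_th = 0.356 V, R_th = 300 Ω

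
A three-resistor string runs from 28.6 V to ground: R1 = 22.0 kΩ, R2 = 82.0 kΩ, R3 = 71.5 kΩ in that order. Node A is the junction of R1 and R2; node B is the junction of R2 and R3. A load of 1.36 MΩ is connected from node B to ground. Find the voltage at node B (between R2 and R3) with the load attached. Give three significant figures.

At node B, R3 is in parallel with the load: R3‖R_L = 67.93 kΩ.
Below node A the resistance is R2 + (R3‖R_L) = 149.9 kΩ, so V_A = 28.6 × 149.9/171.9 = 24.94 V.
Then V_B = V_A × (R3‖R_L)/(R2 + R3‖R_L) = 24.94 × 67.93/149.9 = 11.3 V.

V ≈ 11.3 V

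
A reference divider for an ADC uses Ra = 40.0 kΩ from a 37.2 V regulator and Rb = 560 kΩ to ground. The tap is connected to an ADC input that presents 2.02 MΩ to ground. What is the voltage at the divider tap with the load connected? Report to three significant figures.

The load sits in parallel with Rb: Rb‖R_L = (560 × 2020) / (560 + 2020) = 438.4 kΩ.
V_out = 37.2 × 438.4 / (40.0 + 438.4) = 37.2 × 438.4/478.4 = 34.1 V.

V_out ≈ 34.1 V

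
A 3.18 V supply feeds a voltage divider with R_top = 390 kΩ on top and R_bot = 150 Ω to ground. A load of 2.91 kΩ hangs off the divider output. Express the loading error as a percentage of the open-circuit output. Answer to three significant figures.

4.90 %

The divider's output (Thévenin) resistance is R_top‖R_bot = 149.9 Ω.
Fractional drop under load = R_th/(R_th + R_L) = 149.9 / (149.9 + 2910) = 0.04900.
So the output falls by 4.90 %.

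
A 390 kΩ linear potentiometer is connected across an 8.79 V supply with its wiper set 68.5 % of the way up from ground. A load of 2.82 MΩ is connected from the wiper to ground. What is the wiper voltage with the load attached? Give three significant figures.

V ≈ 5.85 V

The wiper splits the pot into (1−α)R = 122.8 kΩ above and αR = 267.1 kΩ below.
Lower section ‖ load = 244.0 kΩ.
V_wiper = 8.79 × 244.0/(122.8 + 244.0) = 5.85 V.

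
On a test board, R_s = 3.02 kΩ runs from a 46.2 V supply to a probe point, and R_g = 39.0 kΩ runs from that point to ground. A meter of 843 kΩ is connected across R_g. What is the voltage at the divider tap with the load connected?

The load sits in parallel with R_g: R_g‖R_L = (39.0 × 843) / (39.0 + 843) = 37.28 kΩ.
V_out = 46.2 × 37.28 / (3.02 + 37.28) = 46.2 × 37.28/40.30 = 42.7 V.
(Unloaded it would have been 42.9 V.)

V_out ≈ 42.7 V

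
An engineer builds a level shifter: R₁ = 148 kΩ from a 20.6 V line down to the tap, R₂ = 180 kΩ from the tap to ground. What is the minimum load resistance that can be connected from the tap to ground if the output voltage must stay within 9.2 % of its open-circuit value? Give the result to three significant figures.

R_L(min) ≈ 802 kΩ

Output resistance R_th = R₁‖R₂ = (148 × 180)/328.0 = 81.22 kΩ.
The fractional drop is R_th/(R_th + R_L); requiring this ≤ 0.0920 gives R_L ≥ R_th(1/0.0920 − 1) = 81.22 × 9.870 = 802 kΩ.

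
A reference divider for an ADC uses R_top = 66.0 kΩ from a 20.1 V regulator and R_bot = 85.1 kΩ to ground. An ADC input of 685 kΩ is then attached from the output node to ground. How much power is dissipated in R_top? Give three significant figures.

P ≈ 1.33 mW

Total resistance from the source is R_top + (R_bot‖R_L) = 141.7 kΩ, so I = 20.1/141.7 kΩ = 0.1419 mA.
P = I²·R_top = (0.1419 mA)² × 66.0 kΩ = 1.33 mW.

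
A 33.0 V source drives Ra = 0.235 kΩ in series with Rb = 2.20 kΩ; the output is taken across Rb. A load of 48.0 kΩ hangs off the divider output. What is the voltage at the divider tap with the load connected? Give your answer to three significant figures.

The load sits in parallel with Rb: Rb‖R_L = (2200 × 48000) / (2200 + 48000) = 2104 Ω.
V_out = 33.0 × 2104 / (235 + 2104) = 33.0 × 2104/2339 = 29.7 V.
(Unloaded it would have been 29.8 V.)

V_out ≈ 29.7 V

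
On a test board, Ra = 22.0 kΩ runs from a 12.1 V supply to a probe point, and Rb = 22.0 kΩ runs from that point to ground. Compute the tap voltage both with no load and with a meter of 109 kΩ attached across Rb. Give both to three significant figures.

Open-circuit: V = 12.1 × 22.0/(22.0 + 22.0) = 6.05 V.
With the load, Rb becomes Rb‖R_L = 18.31 kΩ, so V = 12.1 × 18.31/40.31 = 5.50 V.

Unloaded: 6.05 V; loaded: 5.50 V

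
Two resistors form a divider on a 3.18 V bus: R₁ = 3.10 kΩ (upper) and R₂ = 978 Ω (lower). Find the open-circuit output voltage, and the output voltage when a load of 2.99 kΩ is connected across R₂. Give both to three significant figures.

Open-circuit: V = 3.18 × 978/(3100 + 978) = 0.763 V.
With the load, R₂ becomes R₂‖R_L = 737.0 Ω, so V = 3.18 × 737.0/3837 = 0.611 V.

Unloaded: 0.763 V; loaded: 0.611 V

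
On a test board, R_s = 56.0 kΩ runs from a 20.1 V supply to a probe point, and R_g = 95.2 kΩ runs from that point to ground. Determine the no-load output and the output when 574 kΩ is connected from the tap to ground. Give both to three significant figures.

Open-circuit: V = 20.1 × 95.2/(56.0 + 95.2) = 12.7 V.
With the load, R_g becomes R_g‖R_L = 81.66 kΩ, so V = 20.1 × 81.66/137.7 = 11.9 V.

Unloaded: 12.7 V; loaded: 11.9 V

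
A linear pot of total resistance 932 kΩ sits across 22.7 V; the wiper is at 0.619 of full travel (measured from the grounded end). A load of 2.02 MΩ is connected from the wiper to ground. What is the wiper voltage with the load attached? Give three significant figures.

The wiper splits the pot into (1−α)R = 355.1 kΩ above and αR = 576.9 kΩ below.
Lower section ‖ load = 448.7 kΩ.
V_wiper = 22.7 × 448.7/(355.1 + 448.7) = 12.7 V.

V ≈ 12.7 V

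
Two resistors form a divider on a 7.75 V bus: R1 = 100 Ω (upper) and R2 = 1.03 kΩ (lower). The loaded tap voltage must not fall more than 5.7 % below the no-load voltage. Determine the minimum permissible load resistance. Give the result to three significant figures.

R_L(min) ≈ 1.51 kΩ

Output resistance R_th = R1‖R2 = (100 × 1030)/1130 = 91.15 Ω.
The fractional drop is R_th/(R_th + R_L); requiring this ≤ 0.0570 gives R_L ≥ R_th(1/0.0570 − 1) = 91.15 × 16.54 = 1.51 kΩ.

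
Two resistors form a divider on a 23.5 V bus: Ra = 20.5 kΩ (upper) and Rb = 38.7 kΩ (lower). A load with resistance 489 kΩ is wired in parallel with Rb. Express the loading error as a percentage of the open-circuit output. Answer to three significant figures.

The divider's output (Thévenin) resistance is Ra‖Rb = 13.40 kΩ.
Fractional drop under load = R_th/(R_th + R_L) = 13.40 / (13.40 + 489) = 0.02667.
So the output falls by 2.67 %.

2.67 %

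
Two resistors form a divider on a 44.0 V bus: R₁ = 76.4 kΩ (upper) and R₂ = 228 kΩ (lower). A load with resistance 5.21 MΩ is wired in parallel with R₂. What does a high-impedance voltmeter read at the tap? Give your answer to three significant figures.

V_out ≈ 32.6 V

The load sits in parallel with R₂: R₂‖R_L = (228 × 5210) / (228 + 5210) = 218.4 kΩ.
V_out = 44.0 × 218.4 / (76.4 + 218.4) = 44.0 × 218.4/294.8 = 32.6 V.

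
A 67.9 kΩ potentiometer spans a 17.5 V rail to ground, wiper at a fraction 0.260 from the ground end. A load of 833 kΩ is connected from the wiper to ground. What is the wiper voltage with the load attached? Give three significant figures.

The wiper splits the pot into (1−α)R = 50.25 kΩ above and αR = 17.65 kΩ below.
Lower section ‖ load = 17.29 kΩ.
V_wiper = 17.5 × 17.29/(50.25 + 17.29) = 4.48 V.

V ≈ 4.48 V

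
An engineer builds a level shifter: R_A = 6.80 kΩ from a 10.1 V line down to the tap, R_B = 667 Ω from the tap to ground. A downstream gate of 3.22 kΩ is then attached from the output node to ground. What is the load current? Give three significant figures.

I_L ≈ 0.236 mA

R_B‖R_L = 552.5 Ω; V_out = 10.1 × 552.5/7353 = 0.7590 V.
I_L = V_out / R_L = 0.7590 / 3.22 kΩ = 0.236 mA.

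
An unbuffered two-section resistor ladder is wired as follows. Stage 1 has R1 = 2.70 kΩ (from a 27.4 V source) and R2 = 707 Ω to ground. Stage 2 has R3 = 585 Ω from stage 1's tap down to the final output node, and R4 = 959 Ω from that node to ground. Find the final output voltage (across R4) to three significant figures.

V_out ≈ 2.59 V

Stage 2 presents R3+R4 = 1544 Ω as a load on stage 1's tap.
Stage 1's lower leg becomes R2‖(R3+R4) = 484.9 Ω, so V_mid = 27.4 × 484.9/3185 = 4.172 V.
Stage 2 is itself unloaded: V_out = V_mid × R4/(R3+R4) = 4.172 × 959/1544 = 2.59 V.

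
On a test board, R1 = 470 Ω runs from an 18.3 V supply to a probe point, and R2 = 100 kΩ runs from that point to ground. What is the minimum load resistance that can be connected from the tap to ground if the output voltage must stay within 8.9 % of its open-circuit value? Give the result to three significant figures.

Output resistance R_th = R1‖R2 = (470 × 100000)/100500 = 467.8 Ω.
The fractional drop is R_th/(R_th + R_L); requiring this ≤ 0.0890 gives R_L ≥ R_th(1/0.0890 − 1) = 467.8 × 10.24 = 4.79 kΩ.

R_L(min) ≈ 4.79 kΩ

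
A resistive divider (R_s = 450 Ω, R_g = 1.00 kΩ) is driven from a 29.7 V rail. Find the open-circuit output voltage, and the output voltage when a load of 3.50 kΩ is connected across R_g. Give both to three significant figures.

Open-circuit: V = 29.7 × 1000/(450 + 1000) = 20.5 V.
With the load, R_g becomes R_g‖R_L = 777.8 Ω, so V = 29.7 × 777.8/1228 = 18.8 V.

Unloaded: 20.5 V; loaded: 18.8 V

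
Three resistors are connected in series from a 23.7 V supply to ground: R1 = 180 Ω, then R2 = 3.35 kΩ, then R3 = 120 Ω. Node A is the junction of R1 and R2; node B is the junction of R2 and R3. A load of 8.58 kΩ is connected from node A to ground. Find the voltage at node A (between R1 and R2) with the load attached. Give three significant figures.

Below node A the series string R2+R3 = 3470 Ω sits in parallel with the 8580 Ω load: 2471 Ω.
V_A = 23.7 × 2471/(180 + 2471) = 22.1 V.

V ≈ 22.1 V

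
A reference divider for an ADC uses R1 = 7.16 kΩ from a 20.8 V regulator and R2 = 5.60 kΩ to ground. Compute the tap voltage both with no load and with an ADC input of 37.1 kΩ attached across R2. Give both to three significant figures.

Open-circuit: V = 20.8 × 5.60/(7.16 + 5.60) = 9.13 V.
With the load, R2 becomes R2‖R_L = 4.866 kΩ, so V = 20.8 × 4.866/12.03 = 8.42 V.

Unloaded: 9.13 V; loaded: 8.42 V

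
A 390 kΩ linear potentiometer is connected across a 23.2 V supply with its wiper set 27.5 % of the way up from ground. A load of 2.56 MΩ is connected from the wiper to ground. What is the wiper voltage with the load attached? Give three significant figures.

V ≈ 6.19 V

The wiper splits the pot into (1−α)R = 282.8 kΩ above and αR = 107.3 kΩ below.
Lower section ‖ load = 102.9 kΩ.
V_wiper = 23.2 × 102.9/(282.8 + 102.9) = 6.19 V.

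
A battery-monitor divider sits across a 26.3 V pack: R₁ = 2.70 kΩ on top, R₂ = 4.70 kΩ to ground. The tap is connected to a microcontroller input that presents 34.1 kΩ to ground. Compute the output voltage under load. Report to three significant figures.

The load sits in parallel with R₂: R₂‖R_L = (4.70 × 34.1) / (4.70 + 34.1) = 4.131 kΩ.
V_out = 26.3 × 4.131 / (2.70 + 4.131) = 26.3 × 4.131/6.831 = 15.9 V.
(Unloaded it would have been 16.7 V.)

V_out ≈ 15.9 V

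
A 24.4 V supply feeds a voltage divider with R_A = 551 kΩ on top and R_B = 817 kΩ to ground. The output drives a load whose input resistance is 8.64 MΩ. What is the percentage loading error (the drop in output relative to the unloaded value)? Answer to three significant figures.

3.67 %

The divider's output (Thévenin) resistance is R_A‖R_B = 329.1 kΩ.
Fractional drop under load = R_th/(R_th + R_L) = 329.1 / (329.1 + 8640) = 0.03669.
So the output falls by 3.67 %.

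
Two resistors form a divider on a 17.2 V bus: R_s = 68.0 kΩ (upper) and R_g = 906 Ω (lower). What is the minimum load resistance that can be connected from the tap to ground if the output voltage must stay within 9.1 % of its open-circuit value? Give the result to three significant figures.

Output resistance R_th = R_s‖R_g = (68000 × 906)/68910 = 894.1 Ω.
The fractional drop is R_th/(R_th + R_L); requiring this ≤ 0.0910 gives R_L ≥ R_th(1/0.0910 − 1) = 894.1 × 9.989 = 8.93 kΩ.

R_L(min) ≈ 8.93 kΩ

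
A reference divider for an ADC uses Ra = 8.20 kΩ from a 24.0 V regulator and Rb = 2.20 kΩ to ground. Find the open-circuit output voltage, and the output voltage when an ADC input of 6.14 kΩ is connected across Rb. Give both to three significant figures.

Unloaded: 5.08 V; loaded: 3.96 V

Open-circuit: V = 24.0 × 2.20/(8.20 + 2.20) = 5.08 V.
With the load, Rb becomes Rb‖R_L = 1.620 kΩ, so V = 24.0 × 1.620/9.820 = 3.96 V.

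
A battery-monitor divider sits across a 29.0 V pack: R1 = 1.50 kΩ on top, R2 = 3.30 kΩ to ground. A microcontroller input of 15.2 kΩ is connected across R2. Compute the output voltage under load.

The load sits in parallel with R2: R2‖R_L = (3.30 × 15.2) / (3.30 + 15.2) = 2.711 kΩ.
V_out = 29.0 × 2.711 / (1.50 + 2.711) = 29.0 × 2.711/4.211 = 18.7 V.

V_out ≈ 18.7 V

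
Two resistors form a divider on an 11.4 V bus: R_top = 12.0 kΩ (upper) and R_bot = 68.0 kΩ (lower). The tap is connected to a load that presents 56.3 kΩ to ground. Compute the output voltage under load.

The load sits in parallel with R_bot: R_bot‖R_L = (68.0 × 56.3) / (68.0 + 56.3) = 30.80 kΩ.
V_out = 11.4 × 30.80 / (12.0 + 30.80) = 11.4 × 30.80/42.80 = 8.20 V.

V_out ≈ 8.20 V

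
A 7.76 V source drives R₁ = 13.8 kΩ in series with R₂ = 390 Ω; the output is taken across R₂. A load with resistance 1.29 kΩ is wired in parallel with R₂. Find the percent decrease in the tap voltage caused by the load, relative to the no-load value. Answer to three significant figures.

22.7 %

Unloaded V = 7.76 × 390/14190 = 0.2133 V.
Loaded: R₂‖R_L = 299.5 Ω, giving V = 7.76 × 299.5/14100 = 0.1648 V.
Drop = (0.2133 − 0.1648) / 0.2133 = 22.7 %.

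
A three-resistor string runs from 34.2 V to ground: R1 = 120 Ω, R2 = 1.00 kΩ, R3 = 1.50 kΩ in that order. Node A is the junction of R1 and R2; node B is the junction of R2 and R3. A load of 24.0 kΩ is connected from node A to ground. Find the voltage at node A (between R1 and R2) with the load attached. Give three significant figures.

Below node A the series string R2+R3 = 2500 Ω sits in parallel with the 24000 Ω load: 2264 Ω.
V_A = 34.2 × 2264/(120 + 2264) = 32.5 V.

V ≈ 32.5 V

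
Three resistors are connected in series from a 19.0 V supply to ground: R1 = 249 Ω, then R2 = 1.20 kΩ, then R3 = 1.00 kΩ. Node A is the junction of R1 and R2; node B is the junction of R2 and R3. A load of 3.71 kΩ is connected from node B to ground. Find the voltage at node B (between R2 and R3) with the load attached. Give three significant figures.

At node B, R3 is in parallel with the load: R3‖R_L = 787.7 Ω.
Below node A the resistance is R2 + (R3‖R_L) = 1988 Ω, so V_A = 19.0 × 1988/2237 = 16.88 V.
Then V_B = V_A × (R3‖R_L)/(R2 + R3‖R_L) = 16.88 × 787.7/1988 = 6.69 V.

V ≈ 6.69 V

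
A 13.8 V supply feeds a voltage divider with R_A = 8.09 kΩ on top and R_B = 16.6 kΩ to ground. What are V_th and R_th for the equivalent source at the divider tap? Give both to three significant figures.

V_th is the open-circuit tap voltage: 13.8 × 16.6/(8.09 + 16.6) = 9.28 V.
With the supply zeroed, R_A and R_B appear in parallel from the tap: R_th = R_A‖R_B = (8.09 × 16.6)/24.69 = 5.44 kΩ.

V_th = 9.28 V, R_th = 5.44 kΩ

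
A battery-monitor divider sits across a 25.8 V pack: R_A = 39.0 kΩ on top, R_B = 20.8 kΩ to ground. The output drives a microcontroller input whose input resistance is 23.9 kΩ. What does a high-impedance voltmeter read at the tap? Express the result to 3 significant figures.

V_out ≈ 5.72 V

The load sits in parallel with R_B: R_B‖R_L = (20.8 × 23.9) / (20.8 + 23.9) = 11.12 kΩ.
V_out = 25.8 × 11.12 / (39.0 + 11.12) = 25.8 × 11.12/50.12 = 5.72 V.
(Unloaded it would have been 8.97 V.)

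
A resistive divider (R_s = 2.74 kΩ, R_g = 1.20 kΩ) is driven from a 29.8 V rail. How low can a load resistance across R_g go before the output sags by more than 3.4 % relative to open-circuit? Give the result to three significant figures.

R_L(min) ≈ 23.7 kΩ

Output resistance R_th = R_s‖R_g = (2740 × 1200)/3940 = 834.5 Ω.
The fractional drop is R_th/(R_th + R_L); requiring this ≤ 0.0340 gives R_L ≥ R_th(1/0.0340 − 1) = 834.5 × 28.41 = 23.7 kΩ.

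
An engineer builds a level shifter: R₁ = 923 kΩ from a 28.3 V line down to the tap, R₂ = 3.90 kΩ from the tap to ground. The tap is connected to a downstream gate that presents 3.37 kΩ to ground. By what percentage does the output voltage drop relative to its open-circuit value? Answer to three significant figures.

53.5 %

The divider's output (Thévenin) resistance is R₁‖R₂ = 3.884 kΩ.
Fractional drop under load = R_th/(R_th + R_L) = 3.884 / (3.884 + 3.37) = 0.5354.
So the output falls by 53.5 %.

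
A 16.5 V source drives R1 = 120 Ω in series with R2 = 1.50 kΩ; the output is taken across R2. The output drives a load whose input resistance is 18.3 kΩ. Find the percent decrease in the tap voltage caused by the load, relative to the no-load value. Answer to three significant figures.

0.604 %

The divider's output (Thévenin) resistance is R1‖R2 = 111.1 Ω.
Fractional drop under load = R_th/(R_th + R_L) = 111.1 / (111.1 + 18300) = 0.006035.
So the output falls by 0.604 %.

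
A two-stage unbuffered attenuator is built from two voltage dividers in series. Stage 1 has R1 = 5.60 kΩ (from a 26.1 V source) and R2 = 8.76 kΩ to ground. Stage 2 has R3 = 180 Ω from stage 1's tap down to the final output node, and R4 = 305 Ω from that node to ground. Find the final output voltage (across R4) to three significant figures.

Stage 2 presents R3+R4 = 485.0 Ω as a load on stage 1's tap.
Stage 1's lower leg becomes R2‖(R3+R4) = 459.6 Ω, so V_mid = 26.1 × 459.6/6060 = 1.979 V.
Stage 2 is itself unloaded: V_out = V_mid × R4/(R3+R4) = 1.979 × 305/485.0 = 1.24 V.

V_out ≈ 1.24 V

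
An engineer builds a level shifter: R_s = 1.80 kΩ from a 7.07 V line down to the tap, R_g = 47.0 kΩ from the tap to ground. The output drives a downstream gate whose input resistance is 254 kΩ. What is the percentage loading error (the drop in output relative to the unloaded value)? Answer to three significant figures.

0.678 %

The divider's output (Thévenin) resistance is R_s‖R_g = 1.734 kΩ.
Fractional drop under load = R_th/(R_th + R_L) = 1.734 / (1.734 + 254) = 0.006779.
So the output falls by 0.678 %.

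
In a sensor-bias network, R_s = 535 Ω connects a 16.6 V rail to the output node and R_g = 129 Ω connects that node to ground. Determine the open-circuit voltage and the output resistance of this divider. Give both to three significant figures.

V_th is the open-circuit tap voltage: 16.6 × 129/(535 + 129) = 3.23 V.
With the supply zeroed, R_s and R_g appear in parallel from the tap: R_th = R_s‖R_g = (535 × 129)/664.0 = 104 Ω.

V_th = 3.23 V, R_th = 104 Ω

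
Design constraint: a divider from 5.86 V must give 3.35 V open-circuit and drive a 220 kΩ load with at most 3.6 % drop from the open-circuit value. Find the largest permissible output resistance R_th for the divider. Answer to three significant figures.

Loading drop = R_th/(R_th + R_L) ≤ 0.0360, so R_th ≤ R_L · ε/(1−ε) = 220 kΩ × 0.0360/0.9640 = 8.22 kΩ.
(Any R1, R2 with R2/(R1+R2) = 0.572 and R1‖R2 ≤ 8.22 kΩ will meet the spec.)

R_th ≤ 8.22 kΩ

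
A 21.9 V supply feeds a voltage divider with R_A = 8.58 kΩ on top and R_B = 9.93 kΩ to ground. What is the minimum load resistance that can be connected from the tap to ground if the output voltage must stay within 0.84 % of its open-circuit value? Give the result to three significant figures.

R_L(min) ≈ 543 kΩ

Output resistance R_th = R_A‖R_B = (8.58 × 9.93)/18.51 = 4.603 kΩ.
The fractional drop is R_th/(R_th + R_L); requiring this ≤ 0.00840 gives R_L ≥ R_th(1/0.00840 − 1) = 4.603 × 118.0 = 543 kΩ.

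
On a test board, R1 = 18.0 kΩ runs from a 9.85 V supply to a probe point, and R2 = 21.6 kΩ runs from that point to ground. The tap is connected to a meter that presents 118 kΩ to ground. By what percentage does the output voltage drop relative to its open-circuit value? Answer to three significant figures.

The divider's output (Thévenin) resistance is R1‖R2 = 9.818 kΩ.
Fractional drop under load = R_th/(R_th + R_L) = 9.818 / (9.818 + 118) = 0.07681.
So the output falls by 7.68 %.

7.68 %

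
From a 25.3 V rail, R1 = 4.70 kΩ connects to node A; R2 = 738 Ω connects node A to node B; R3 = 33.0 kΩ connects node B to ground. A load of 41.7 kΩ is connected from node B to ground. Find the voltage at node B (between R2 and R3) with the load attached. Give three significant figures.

At node B, R3 is in parallel with the load: R3‖R_L = 18420 Ω.
Below node A the resistance is R2 + (R3‖R_L) = 19160 Ω, so V_A = 25.3 × 19160/23860 = 20.32 V.
Then V_B = V_A × (R3‖R_L)/(R2 + R3‖R_L) = 20.32 × 18420/19160 = 19.5 V.

V ≈ 19.5 V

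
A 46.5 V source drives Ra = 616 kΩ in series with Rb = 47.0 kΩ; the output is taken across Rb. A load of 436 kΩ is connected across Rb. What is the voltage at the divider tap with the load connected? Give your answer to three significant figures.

The load sits in parallel with Rb: Rb‖R_L = (47.0 × 436) / (47.0 + 436) = 42.43 kΩ.
V_out = 46.5 × 42.43 / (616 + 42.43) = 46.5 × 42.43/658.4 = 3.00 V.

V_out ≈ 3.00 V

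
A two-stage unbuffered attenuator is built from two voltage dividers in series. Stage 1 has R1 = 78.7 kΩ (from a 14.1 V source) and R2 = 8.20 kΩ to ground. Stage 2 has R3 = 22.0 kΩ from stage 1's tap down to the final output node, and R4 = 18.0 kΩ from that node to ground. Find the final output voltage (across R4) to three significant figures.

Stage 2 presents R3+R4 = 40.00 kΩ as a load on stage 1's tap.
Stage 1's lower leg becomes R2‖(R3+R4) = 6.805 kΩ, so V_mid = 14.1 × 6.805/85.50 = 1.122 V.
Stage 2 is itself unloaded: V_out = V_mid × R4/(R3+R4) = 1.122 × 18.0/40.00 = 0.505 V.

V_out ≈ 0.505 V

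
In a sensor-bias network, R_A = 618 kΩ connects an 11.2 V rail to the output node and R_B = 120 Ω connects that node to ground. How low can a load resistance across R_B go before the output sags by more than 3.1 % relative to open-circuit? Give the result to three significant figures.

Output resistance R_th = R_A‖R_B = (618000 × 120)/618100 = 120.0 Ω.
The fractional drop is R_th/(R_th + R_L); requiring this ≤ 0.0310 gives R_L ≥ R_th(1/0.0310 − 1) = 120.0 × 31.26 = 3.75 kΩ.

R_L(min) ≈ 3.75 kΩ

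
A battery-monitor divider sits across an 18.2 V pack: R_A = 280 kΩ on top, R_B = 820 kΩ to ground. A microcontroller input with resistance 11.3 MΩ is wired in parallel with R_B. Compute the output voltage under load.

The load sits in parallel with R_B: R_B‖R_L = (820 × 11300) / (820 + 11300) = 764.5 kΩ.
V_out = 18.2 × 764.5 / (280 + 764.5) = 18.2 × 764.5/1045 = 13.3 V.
(Unloaded it would have been 13.6 V.)

V_out ≈ 13.3 V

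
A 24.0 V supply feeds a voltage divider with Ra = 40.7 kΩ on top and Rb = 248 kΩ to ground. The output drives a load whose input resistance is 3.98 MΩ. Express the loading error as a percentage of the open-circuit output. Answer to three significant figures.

The divider's output (Thévenin) resistance is Ra‖Rb = 34.96 kΩ.
Fractional drop under load = R_th/(R_th + R_L) = 34.96 / (34.96 + 3980) = 0.008708.
So the output falls by 0.871 %.

0.871 %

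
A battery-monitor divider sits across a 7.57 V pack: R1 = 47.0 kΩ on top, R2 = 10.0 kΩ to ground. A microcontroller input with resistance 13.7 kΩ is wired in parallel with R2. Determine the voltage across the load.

V_out ≈ 0.829 V

The load sits in parallel with R2: R2‖R_L = (10.0 × 13.7) / (10.0 + 13.7) = 5.781 kΩ.
V_out = 7.57 × 5.781 / (47.0 + 5.781) = 7.57 × 5.781/52.78 = 0.829 V.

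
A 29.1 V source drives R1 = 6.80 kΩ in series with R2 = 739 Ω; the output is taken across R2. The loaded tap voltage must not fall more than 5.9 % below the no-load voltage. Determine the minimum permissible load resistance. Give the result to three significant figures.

Output resistance R_th = R1‖R2 = (6800 × 739)/7539 = 666.6 Ω.
The fractional drop is R_th/(R_th + R_L); requiring this ≤ 0.0590 gives R_L ≥ R_th(1/0.0590 − 1) = 666.6 × 15.95 = 10.6 kΩ.

R_L(min) ≈ 10.6 kΩ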